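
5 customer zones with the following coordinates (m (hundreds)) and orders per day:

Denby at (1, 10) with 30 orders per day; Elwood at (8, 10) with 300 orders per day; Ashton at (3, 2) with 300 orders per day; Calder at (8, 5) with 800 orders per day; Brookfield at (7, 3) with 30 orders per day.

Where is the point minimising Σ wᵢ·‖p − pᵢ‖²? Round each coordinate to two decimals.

The minimiser of Σwᵢ‖p−pᵢ‖² is the weighted centroid p* = (Σwᵢpᵢ)/(Σwᵢ).
Σwᵢ = 1460.
Σwᵢxᵢ = 30·1 + 300·8 + 300·3 + 800·8 + 30·7 = 9940.
Σwᵢyᵢ = 30·10 + 300·10 + 300·2 + 800·5 + 30·3 = 7990.
x* = 9940/1460 = 6.81, y* = 7990/1460 = 5.47.

(6.81, 5.47)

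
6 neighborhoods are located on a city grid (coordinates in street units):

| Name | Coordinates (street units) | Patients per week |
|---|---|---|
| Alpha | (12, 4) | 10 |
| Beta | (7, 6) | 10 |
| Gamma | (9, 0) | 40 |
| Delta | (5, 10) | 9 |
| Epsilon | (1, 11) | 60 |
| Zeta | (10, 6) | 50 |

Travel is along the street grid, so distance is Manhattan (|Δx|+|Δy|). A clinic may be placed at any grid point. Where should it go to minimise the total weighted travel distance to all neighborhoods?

(9, 6)

Manhattan distance separates: Σwᵢ(|x−xᵢ|+|y−yᵢ|) = Σwᵢ|x−xᵢ| + Σwᵢ|y−yᵢ|, so x and y are optimised independently as 1-D weighted medians.
Total weight W = 179; half = 89.5.
x-coordinate, sorted with cumulative weight:
  x=1 (Epsilon, w=60) cum 60
  x=5 (Delta, w=9) cum 69
  x=7 (Beta, w=10) cum 79
  x=9 (Gamma, w=40) cum 119  ← median
  x=10 (Zeta, w=50) cum 169
  x=12 (Alpha, w=10) cum 179
⇒ x* = 9
y-coordinate, sorted with cumulative weight:
  y=0 (Gamma, w=40) cum 40
  y=4 (Alpha, w=10) cum 50
  y=6 (Beta, w=10) cum 60
  y=6 (Zeta, w=50) cum 110  ← median
  y=10 (Delta, w=9) cum 119
  y=11 (Epsilon, w=60) cum 179
⇒ y* = 6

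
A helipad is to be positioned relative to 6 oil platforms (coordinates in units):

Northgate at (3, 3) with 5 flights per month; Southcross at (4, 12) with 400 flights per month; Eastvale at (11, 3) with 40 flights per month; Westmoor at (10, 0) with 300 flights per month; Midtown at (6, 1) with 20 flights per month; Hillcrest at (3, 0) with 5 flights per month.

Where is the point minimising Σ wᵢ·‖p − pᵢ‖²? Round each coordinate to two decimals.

The minimiser of Σwᵢ‖p−pᵢ‖² is the weighted centroid p* = (Σwᵢpᵢ)/(Σwᵢ).
Σwᵢ = 770.
Σwᵢxᵢ = 5·3 + 400·4 + 40·11 + 300·10 + 20·6 + 5·3 = 5190.
Σwᵢyᵢ = 5·3 + 400·12 + 40·3 + 300·0 + 20·1 + 5·0 = 4955.
x* = 5190/770 = 6.74, y* = 4955/770 = 6.44.

(6.74, 6.44)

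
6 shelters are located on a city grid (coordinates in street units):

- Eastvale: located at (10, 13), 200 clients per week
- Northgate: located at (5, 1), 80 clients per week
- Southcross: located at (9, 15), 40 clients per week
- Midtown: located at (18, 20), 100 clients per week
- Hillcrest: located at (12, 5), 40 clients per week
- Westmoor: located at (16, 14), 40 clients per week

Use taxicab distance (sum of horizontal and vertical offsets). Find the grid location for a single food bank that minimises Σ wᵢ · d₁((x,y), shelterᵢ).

Manhattan distance separates: Σwᵢ(|x−xᵢ|+|y−yᵢ|) = Σwᵢ|x−xᵢ| + Σwᵢ|y−yᵢ|, so x and y are optimised independently as 1-D weighted medians.
Total weight W = 500; half = 250.
x-coordinate, sorted with cumulative weight:
  x=5 (Northgate, w=80) cum 80
  x=9 (Southcross, w=40) cum 120
  x=10 (Eastvale, w=200) cum 320  ← median
  x=12 (Hillcrest, w=40) cum 360
  x=16 (Westmoor, w=40) cum 400
  x=18 (Midtown, w=100) cum 500
⇒ x* = 10
y-coordinate, sorted with cumulative weight:
  y=1 (Northgate, w=80) cum 80
  y=5 (Hillcrest, w=40) cum 120
  y=13 (Eastvale, w=200) cum 320  ← median
  y=14 (Westmoor, w=40) cum 360
  y=15 (Southcross, w=40) cum 400
  y=20 (Midtown, w=100) cum 500
⇒ y* = 13

(10, 13)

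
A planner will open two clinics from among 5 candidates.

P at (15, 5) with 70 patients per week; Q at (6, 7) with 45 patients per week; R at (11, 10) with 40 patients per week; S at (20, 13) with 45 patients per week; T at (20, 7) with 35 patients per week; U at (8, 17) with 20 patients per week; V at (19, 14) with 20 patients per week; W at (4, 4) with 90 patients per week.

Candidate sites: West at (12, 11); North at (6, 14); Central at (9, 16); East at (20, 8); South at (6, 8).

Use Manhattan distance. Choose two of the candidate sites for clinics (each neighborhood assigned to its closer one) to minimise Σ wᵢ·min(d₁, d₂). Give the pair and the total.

{East, South}, total 2045

Evaluate every pair (each demand assigned to the nearer of the two):
  {East, South}: total = 2045
  {West, South}: total = 2565
  {North, East}: total = 2815
  {West, East}: total = 3040
  {Central, South}: total = 3140
  {North, South}: total = 3265
  {West, North}: total = 3275
  {Central, East}: total = 3390
  {West, Central}: total = 3620
  {North, Central}: total = 4515
Best pair: {East, South} with total 2045.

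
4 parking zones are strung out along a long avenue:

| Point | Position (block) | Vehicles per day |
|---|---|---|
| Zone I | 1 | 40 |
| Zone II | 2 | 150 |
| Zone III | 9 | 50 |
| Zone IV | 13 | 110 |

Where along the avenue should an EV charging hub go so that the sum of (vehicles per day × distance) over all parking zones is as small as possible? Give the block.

x = 2

For a sum of weighted absolute distances on a line, the optimum is the weighted median (not the mean). Total weight W = 350; half-weight = 175.
Sort by position and accumulate weight:
  block 1 (Zone I, w=40) → cum 40
  block 2 (Zone II, w=150) → cum 190  ≥ 175 → median here
  block 9 (Zone III, w=50) → cum 240
  block 13 (Zone IV, w=110) → cum 350
Optimal location: block 2.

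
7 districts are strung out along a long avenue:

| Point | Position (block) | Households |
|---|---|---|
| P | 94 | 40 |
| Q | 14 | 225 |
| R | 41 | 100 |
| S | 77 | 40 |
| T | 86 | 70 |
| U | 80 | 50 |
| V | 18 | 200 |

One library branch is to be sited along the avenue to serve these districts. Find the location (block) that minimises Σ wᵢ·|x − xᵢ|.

For a sum of weighted absolute distances on a line, the optimum is the weighted median (not the mean). Total weight W = 725; half-weight = 362.5.
Sort by position and accumulate weight:
  block 14 (Q, w=225) → cum 225
  block 18 (V, w=200) → cum 425  ≥ 362.5 → median here
  block 41 (R, w=100) → cum 525
  block 77 (S, w=40) → cum 565
  block 80 (U, w=50) → cum 615
  block 86 (T, w=70) → cum 685
  block 94 (P, w=40) → cum 725
Optimal location: block 18.

x = 18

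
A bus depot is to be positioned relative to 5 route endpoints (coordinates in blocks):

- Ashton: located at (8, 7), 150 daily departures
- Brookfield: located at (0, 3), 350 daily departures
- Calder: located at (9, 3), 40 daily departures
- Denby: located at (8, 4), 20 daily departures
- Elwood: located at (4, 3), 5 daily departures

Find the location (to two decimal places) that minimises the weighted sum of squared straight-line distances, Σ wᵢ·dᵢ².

The minimiser of Σwᵢ‖p−pᵢ‖² is the weighted centroid p* = (Σwᵢpᵢ)/(Σwᵢ).
Σwᵢ = 565.
Σwᵢxᵢ = 150·8 + 350·0 + 40·9 + 20·8 + 5·4 = 1740.
Σwᵢyᵢ = 150·7 + 350·3 + 40·3 + 20·4 + 5·3 = 2315.
x* = 1740/565 = 3.08, y* = 2315/565 = 4.10.

(3.08, 4.10)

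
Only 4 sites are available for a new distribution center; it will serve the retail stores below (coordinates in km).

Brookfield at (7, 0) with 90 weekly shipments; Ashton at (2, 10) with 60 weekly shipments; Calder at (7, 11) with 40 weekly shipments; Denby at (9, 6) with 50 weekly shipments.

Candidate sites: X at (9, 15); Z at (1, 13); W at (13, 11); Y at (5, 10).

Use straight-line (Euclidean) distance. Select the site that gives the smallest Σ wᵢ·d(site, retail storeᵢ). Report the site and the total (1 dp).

Y, total 1470.1 km

Total weighted distance at each candidate:
  X (9, 15): total = 2507.0
  Z (1, 13): total = 2262.8
  W (13, 11): total = 2350.6
  Y (5, 10): total = 1470.1
Minimum is at Y with total 1470.1 km.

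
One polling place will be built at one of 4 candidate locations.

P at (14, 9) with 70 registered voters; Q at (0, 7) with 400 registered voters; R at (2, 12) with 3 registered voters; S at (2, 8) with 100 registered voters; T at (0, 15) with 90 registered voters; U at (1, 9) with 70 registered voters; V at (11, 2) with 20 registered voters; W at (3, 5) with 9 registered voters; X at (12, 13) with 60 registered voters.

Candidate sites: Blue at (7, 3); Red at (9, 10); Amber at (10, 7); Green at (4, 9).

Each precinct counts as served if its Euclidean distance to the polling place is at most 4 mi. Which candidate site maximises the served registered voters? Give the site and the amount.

Coverage radius r = 4 mi; a point is covered iff (Δx)²+(Δy)² ≤ 4² = 16.
  Blue (7, 3): covers {none} → 0
  Red (9, 10): covers {none} → 0
  Amber (10, 7): covers {none} → 0
  Green (4, 9): covers {R, S, U} → 173
Maximum coverage at Green: 173 registered voters.

Green, covering 173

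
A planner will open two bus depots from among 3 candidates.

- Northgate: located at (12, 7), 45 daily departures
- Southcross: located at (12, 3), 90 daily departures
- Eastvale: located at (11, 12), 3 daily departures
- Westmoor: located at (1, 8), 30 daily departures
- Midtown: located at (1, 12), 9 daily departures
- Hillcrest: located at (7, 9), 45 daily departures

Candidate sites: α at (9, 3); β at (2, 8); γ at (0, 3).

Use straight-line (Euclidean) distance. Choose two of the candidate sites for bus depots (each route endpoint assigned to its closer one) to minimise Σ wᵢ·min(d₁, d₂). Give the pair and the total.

{α, β}, total 819.2

Evaluate every pair (each demand assigned to the nearer of the two):
  {α, β}: total = 819.2
  {α, γ}: total = 1041.7
  {β, γ}: total = 1784.6
Best pair: {α, β} with total 819.2.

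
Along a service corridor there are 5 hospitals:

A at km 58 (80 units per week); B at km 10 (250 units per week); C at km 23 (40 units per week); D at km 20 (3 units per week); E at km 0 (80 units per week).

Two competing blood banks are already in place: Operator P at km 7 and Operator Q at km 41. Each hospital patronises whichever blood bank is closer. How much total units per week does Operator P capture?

The indifferent point is the midpoint (7+41)/2 = 24; hospitals left of it (closer to Operator P at 7) go to Operator P, those right go to Operator Q.
  E at 0 (w=80) → Operator P
  B at 10 (w=250) → Operator P
  D at 20 (w=3) → Operator P
  C at 23 (w=40) → Operator P
  A at 58 (w=80) → Operator Q
Operator P captures 373; Operator Q captures 80.

373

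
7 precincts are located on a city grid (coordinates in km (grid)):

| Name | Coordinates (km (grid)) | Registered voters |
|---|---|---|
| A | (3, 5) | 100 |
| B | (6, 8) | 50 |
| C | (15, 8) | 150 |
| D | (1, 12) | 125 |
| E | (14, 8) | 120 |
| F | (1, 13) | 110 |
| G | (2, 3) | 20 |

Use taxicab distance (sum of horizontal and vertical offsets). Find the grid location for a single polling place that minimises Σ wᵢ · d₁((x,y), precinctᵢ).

(3, 8)

Manhattan distance separates: Σwᵢ(|x−xᵢ|+|y−yᵢ|) = Σwᵢ|x−xᵢ| + Σwᵢ|y−yᵢ|, so x and y are optimised independently as 1-D weighted medians.
Total weight W = 675; half = 337.5.
x-coordinate, sorted with cumulative weight:
  x=1 (D, w=125) cum 125
  x=1 (F, w=110) cum 235
  x=2 (G, w=20) cum 255
  x=3 (A, w=100) cum 355  ← median
  x=6 (B, w=50) cum 405
  x=14 (E, w=120) cum 525
  x=15 (C, w=150) cum 675
⇒ x* = 3
y-coordinate, sorted with cumulative weight:
  y=3 (G, w=20) cum 20
  y=5 (A, w=100) cum 120
  y=8 (B, w=50) cum 170
  y=8 (C, w=150) cum 320
  y=8 (E, w=120) cum 440  ← median
  y=12 (D, w=125) cum 565
  y=13 (F, w=110) cum 675
⇒ y* = 8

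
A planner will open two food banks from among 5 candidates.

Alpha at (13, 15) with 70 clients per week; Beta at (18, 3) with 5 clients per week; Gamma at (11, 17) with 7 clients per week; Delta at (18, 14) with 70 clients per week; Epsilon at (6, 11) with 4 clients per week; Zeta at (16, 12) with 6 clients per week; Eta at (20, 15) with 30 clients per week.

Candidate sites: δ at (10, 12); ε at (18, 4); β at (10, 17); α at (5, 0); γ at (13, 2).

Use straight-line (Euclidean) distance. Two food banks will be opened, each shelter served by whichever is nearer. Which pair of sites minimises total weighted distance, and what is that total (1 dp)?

{ε, β}, total 1244.1

Evaluate every pair (each demand assigned to the nearer of the two):
  {ε, β}: total = 1244.1
  {δ, β}: total = 1255.3
  {β, γ}: total = 1264.6
  {δ, ε}: total = 1280.6
  {δ, γ}: total = 1301.1
  {β, α}: total = 1305.8
  {δ, α}: total = 1335.8
  {ε, α}: total = 2083.2
  {ε, γ}: total = 2084.7
  {α, γ}: total = 2501.2
Best pair: {ε, β} with total 1244.1.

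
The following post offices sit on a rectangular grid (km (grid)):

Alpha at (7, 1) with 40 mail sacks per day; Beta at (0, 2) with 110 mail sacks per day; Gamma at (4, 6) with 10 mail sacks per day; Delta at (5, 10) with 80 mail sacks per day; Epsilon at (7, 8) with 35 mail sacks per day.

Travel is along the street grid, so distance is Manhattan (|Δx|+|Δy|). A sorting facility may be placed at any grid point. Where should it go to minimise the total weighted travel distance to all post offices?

(5, 2)

Manhattan distance separates: Σwᵢ(|x−xᵢ|+|y−yᵢ|) = Σwᵢ|x−xᵢ| + Σwᵢ|y−yᵢ|, so x and y are optimised independently as 1-D weighted medians.
Total weight W = 275; half = 137.5.
x-coordinate, sorted with cumulative weight:
  x=0 (Beta, w=110) cum 110
  x=4 (Gamma, w=10) cum 120
  x=5 (Delta, w=80) cum 200  ← median
  x=7 (Alpha, w=40) cum 240
  x=7 (Epsilon, w=35) cum 275
⇒ x* = 5
y-coordinate, sorted with cumulative weight:
  y=1 (Alpha, w=40) cum 40
  y=2 (Beta, w=110) cum 150  ← median
  y=6 (Gamma, w=10) cum 160
  y=8 (Epsilon, w=35) cum 195
  y=10 (Delta, w=80) cum 275
⇒ y* = 2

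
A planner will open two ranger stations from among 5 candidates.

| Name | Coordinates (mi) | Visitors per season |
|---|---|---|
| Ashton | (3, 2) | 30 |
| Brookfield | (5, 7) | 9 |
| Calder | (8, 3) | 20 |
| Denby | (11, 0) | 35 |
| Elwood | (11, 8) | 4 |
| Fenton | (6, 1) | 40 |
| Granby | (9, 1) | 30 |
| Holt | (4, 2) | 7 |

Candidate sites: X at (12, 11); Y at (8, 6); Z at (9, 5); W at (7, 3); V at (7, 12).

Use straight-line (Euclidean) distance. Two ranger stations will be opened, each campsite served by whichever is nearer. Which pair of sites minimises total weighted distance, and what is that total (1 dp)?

{Y, W}, total 558.0

Evaluate every pair (each demand assigned to the nearer of the two):
  {Y, W}: total = 558.0
  {X, W}: total = 568.0
  {Z, W}: total = 569.8
  {W, V}: total = 578.0
  {Y, Z}: total = 827.8
  {X, Z}: total = 848.2
  {Z, V}: total = 849.9
  {X, Y}: total = 936.0
  {Y, V}: total = 937.7
  {X, V}: total = 1777.8
Best pair: {Y, W} with total 558.0.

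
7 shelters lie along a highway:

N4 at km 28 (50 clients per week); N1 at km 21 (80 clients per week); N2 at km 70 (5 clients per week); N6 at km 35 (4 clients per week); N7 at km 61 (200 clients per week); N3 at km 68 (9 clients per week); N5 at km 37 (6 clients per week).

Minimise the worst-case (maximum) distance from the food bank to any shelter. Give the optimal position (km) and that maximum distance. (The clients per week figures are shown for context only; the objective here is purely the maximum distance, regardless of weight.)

location 45.5, max distance 24.5

The 1-center on a line is the midpoint of the two extreme points: leftmost at 21, rightmost at 70.
Optimal location = (21 + 70)/2 = 45.5; maximum distance = (70 − 21)/2 = 24.5.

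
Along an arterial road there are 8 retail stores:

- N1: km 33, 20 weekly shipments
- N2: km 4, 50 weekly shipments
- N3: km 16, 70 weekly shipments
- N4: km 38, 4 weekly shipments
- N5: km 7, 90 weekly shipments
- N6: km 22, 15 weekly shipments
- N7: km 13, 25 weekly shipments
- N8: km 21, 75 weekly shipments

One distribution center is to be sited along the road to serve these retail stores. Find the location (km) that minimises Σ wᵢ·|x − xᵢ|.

x = 16

For a sum of weighted absolute distances on a line, the optimum is the weighted median (not the mean). Total weight W = 349; half-weight = 174.5.
Sort by position and accumulate weight:
  km 4 (N2, w=50) → cum 50
  km 7 (N5, w=90) → cum 140
  km 13 (N7, w=25) → cum 165
  km 16 (N3, w=70) → cum 235  ≥ 174.5 → median here
  km 21 (N8, w=75) → cum 310
  km 22 (N6, w=15) → cum 325
  km 33 (N1, w=20) → cum 345
  km 38 (N4, w=4) → cum 349
Optimal location: km 16.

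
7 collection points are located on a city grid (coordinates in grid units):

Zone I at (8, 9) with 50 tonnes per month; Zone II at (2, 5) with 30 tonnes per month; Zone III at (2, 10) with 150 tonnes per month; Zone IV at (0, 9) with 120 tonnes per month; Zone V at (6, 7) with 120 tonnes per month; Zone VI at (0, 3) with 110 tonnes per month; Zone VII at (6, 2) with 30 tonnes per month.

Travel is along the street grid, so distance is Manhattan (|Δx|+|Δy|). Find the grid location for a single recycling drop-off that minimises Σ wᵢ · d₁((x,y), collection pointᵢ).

(2, 9)

Manhattan distance separates: Σwᵢ(|x−xᵢ|+|y−yᵢ|) = Σwᵢ|x−xᵢ| + Σwᵢ|y−yᵢ|, so x and y are optimised independently as 1-D weighted medians.
Total weight W = 610; half = 305.
x-coordinate, sorted with cumulative weight:
  x=0 (Zone IV, w=120) cum 120
  x=0 (Zone VI, w=110) cum 230
  x=2 (Zone II, w=30) cum 260
  x=2 (Zone III, w=150) cum 410  ← median
  x=6 (Zone V, w=120) cum 530
  x=6 (Zone VII, w=30) cum 560
  x=8 (Zone I, w=50) cum 610
⇒ x* = 2
y-coordinate, sorted with cumulative weight:
  y=2 (Zone VII, w=30) cum 30
  y=3 (Zone VI, w=110) cum 140
  y=5 (Zone II, w=30) cum 170
  y=7 (Zone V, w=120) cum 290
  y=9 (Zone I, w=50) cum 340  ← median
  y=9 (Zone IV, w=120) cum 460
  y=10 (Zone III, w=150) cum 610
⇒ y* = 9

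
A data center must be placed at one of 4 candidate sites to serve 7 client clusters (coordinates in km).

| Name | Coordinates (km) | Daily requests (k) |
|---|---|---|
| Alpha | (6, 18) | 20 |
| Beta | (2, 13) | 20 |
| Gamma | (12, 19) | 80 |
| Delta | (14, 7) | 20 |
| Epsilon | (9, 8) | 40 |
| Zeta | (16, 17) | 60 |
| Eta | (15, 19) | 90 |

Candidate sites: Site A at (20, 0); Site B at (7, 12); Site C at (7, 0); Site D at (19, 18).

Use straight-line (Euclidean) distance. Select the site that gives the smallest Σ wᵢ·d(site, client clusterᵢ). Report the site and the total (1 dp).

Site D, total 2548.2 km

Total weighted distance at each candidate:
  Site A (20, 0): total = 6093.9
  Site B (7, 12): total = 2837.2
  Site C (7, 0): total = 5748.2
  Site D (19, 18): total = 2548.2
Minimum is at Site D with total 2548.2 km.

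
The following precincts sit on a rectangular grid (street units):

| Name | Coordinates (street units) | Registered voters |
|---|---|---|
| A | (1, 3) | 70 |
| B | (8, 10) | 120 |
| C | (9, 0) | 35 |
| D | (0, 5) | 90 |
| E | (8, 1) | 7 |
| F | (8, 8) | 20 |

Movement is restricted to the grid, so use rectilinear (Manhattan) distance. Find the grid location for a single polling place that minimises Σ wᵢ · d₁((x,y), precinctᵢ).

Manhattan distance separates: Σwᵢ(|x−xᵢ|+|y−yᵢ|) = Σwᵢ|x−xᵢ| + Σwᵢ|y−yᵢ|, so x and y are optimised independently as 1-D weighted medians.
Total weight W = 342; half = 171.
x-coordinate, sorted with cumulative weight:
  x=0 (D, w=90) cum 90
  x=1 (A, w=70) cum 160
  x=8 (B, w=120) cum 280  ← median
  x=8 (E, w=7) cum 287
  x=8 (F, w=20) cum 307
  x=9 (C, w=35) cum 342
⇒ x* = 8
y-coordinate, sorted with cumulative weight:
  y=0 (C, w=35) cum 35
  y=1 (E, w=7) cum 42
  y=3 (A, w=70) cum 112
  y=5 (D, w=90) cum 202  ← median
  y=8 (F, w=20) cum 222
  y=10 (B, w=120) cum 342
⇒ y* = 5

(8, 5)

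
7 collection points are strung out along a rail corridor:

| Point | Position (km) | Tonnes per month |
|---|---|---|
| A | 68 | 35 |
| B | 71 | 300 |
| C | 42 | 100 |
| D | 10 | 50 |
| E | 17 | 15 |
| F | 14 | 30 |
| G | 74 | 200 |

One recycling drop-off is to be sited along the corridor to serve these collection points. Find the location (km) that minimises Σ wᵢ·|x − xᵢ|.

x = 71

For a sum of weighted absolute distances on a line, the optimum is the weighted median (not the mean). Total weight W = 730; half-weight = 365.
Sort by position and accumulate weight:
  km 10 (D, w=50) → cum 50
  km 14 (F, w=30) → cum 80
  km 17 (E, w=15) → cum 95
  km 42 (C, w=100) → cum 195
  km 68 (A, w=35) → cum 230
  km 71 (B, w=300) → cum 530  ≥ 365 → median here
  km 74 (G, w=200) → cum 730
Optimal location: km 71.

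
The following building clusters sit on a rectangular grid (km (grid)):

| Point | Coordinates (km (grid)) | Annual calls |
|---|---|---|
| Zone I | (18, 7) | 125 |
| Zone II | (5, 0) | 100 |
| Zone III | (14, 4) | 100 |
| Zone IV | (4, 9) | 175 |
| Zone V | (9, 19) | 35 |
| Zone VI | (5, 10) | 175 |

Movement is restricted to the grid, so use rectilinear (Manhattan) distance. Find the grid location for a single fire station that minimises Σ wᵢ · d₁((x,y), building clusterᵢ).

Manhattan distance separates: Σwᵢ(|x−xᵢ|+|y−yᵢ|) = Σwᵢ|x−xᵢ| + Σwᵢ|y−yᵢ|, so x and y are optimised independently as 1-D weighted medians.
Total weight W = 710; half = 355.
x-coordinate, sorted with cumulative weight:
  x=4 (Zone IV, w=175) cum 175
  x=5 (Zone II, w=100) cum 275
  x=5 (Zone VI, w=175) cum 450  ← median
  x=9 (Zone V, w=35) cum 485
  x=14 (Zone III, w=100) cum 585
  x=18 (Zone I, w=125) cum 710
⇒ x* = 5
y-coordinate, sorted with cumulative weight:
  y=0 (Zone II, w=100) cum 100
  y=4 (Zone III, w=100) cum 200
  y=7 (Zone I, w=125) cum 325
  y=9 (Zone IV, w=175) cum 500  ← median
  y=10 (Zone VI, w=175) cum 675
  y=19 (Zone V, w=35) cum 710
⇒ y* = 9

(5, 9)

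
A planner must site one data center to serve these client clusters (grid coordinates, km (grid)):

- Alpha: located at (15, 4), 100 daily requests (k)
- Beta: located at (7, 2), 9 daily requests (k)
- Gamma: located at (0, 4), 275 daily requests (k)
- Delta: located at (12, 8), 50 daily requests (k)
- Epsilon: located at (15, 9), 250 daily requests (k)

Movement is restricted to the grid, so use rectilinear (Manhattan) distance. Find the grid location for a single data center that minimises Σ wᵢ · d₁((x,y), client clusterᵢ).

Manhattan distance separates: Σwᵢ(|x−xᵢ|+|y−yᵢ|) = Σwᵢ|x−xᵢ| + Σwᵢ|y−yᵢ|, so x and y are optimised independently as 1-D weighted medians.
Total weight W = 684; half = 342.
x-coordinate, sorted with cumulative weight:
  x=0 (Gamma, w=275) cum 275
  x=7 (Beta, w=9) cum 284
  x=12 (Delta, w=50) cum 334
  x=15 (Alpha, w=100) cum 434  ← median
  x=15 (Epsilon, w=250) cum 684
⇒ x* = 15
y-coordinate, sorted with cumulative weight:
  y=2 (Beta, w=9) cum 9
  y=4 (Alpha, w=100) cum 109
  y=4 (Gamma, w=275) cum 384  ← median
  y=8 (Delta, w=50) cum 434
  y=9 (Epsilon, w=250) cum 684
⇒ y* = 4

(15, 4)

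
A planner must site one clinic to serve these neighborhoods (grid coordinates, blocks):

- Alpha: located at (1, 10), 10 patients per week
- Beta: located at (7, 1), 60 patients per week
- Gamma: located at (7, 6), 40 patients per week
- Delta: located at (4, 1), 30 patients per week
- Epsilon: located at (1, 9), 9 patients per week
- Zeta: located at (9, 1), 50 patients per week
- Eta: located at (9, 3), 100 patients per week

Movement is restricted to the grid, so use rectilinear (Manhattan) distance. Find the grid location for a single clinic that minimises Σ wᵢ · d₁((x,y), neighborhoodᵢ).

(9, 3)

Manhattan distance separates: Σwᵢ(|x−xᵢ|+|y−yᵢ|) = Σwᵢ|x−xᵢ| + Σwᵢ|y−yᵢ|, so x and y are optimised independently as 1-D weighted medians.
Total weight W = 299; half = 149.5.
x-coordinate, sorted with cumulative weight:
  x=1 (Alpha, w=10) cum 10
  x=1 (Epsilon, w=9) cum 19
  x=4 (Delta, w=30) cum 49
  x=7 (Beta, w=60) cum 109
  x=7 (Gamma, w=40) cum 149
  x=9 (Zeta, w=50) cum 199  ← median
  x=9 (Eta, w=100) cum 299
⇒ x* = 9
y-coordinate, sorted with cumulative weight:
  y=1 (Beta, w=60) cum 60
  y=1 (Delta, w=30) cum 90
  y=1 (Zeta, w=50) cum 140
  y=3 (Eta, w=100) cum 240  ← median
  y=6 (Gamma, w=40) cum 280
  y=9 (Epsilon, w=9) cum 289
  y=10 (Alpha, w=10) cum 299
⇒ y* = 3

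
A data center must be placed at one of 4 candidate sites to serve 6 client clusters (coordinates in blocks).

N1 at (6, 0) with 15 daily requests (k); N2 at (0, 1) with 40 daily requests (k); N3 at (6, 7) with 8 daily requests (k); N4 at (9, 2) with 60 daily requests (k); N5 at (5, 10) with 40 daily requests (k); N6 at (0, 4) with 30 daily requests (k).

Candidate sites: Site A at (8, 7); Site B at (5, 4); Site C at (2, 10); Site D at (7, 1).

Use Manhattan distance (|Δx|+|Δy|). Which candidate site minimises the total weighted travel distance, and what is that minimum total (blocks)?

Site B, total 1177 blocks

Total weighted distance at each candidate:
  Site A (8, 7): total = 1641
  Site B (5, 4): total = 1177
  Site C (2, 10): total = 1966
  Site D (7, 1): total = 1286
Minimum is at Site B with total 1177 blocks.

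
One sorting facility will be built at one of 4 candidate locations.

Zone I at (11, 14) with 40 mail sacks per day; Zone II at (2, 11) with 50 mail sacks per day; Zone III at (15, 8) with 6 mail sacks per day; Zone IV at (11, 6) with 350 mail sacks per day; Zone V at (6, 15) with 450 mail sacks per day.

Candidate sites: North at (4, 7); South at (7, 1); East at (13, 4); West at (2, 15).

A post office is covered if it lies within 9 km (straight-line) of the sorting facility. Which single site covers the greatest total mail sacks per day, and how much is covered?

North, covering 850

Coverage radius r = 9 km; a point is covered iff (Δx)²+(Δy)² ≤ 9² = 81.
  North (4, 7): covers {Zone II, Zone IV, Zone V} → 850
  South (7, 1): covers {Zone IV} → 350
  East (13, 4): covers {Zone III, Zone IV} → 356
  West (2, 15): covers {Zone II, Zone V} → 500
Maximum coverage at North: 850 mail sacks per day.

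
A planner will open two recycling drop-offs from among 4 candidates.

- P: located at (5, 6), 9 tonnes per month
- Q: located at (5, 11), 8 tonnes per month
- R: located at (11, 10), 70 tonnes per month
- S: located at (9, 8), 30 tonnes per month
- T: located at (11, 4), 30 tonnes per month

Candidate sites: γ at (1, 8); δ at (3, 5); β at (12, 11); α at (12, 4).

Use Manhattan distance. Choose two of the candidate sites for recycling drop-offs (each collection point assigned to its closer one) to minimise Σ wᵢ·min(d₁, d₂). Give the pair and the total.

Evaluate every pair (each demand assigned to the nearer of the two):
  {β, α}: total = 487
  {δ, β}: total = 643
  {γ, β}: total = 670
  {δ, α}: total = 821
  {γ, α}: total = 840
  {γ, δ}: total = 1433
Best pair: {β, α} with total 487.

{β, α}, total 487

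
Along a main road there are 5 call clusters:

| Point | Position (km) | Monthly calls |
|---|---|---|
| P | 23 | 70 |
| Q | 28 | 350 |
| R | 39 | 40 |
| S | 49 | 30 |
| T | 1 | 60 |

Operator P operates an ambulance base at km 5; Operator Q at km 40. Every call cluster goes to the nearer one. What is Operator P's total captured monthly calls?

60

The indifferent point is the midpoint (5+40)/2 = 22.5; call clusters left of it (closer to Operator P at 5) go to Operator P, those right go to Operator Q.
  T at 1 (w=60) → Operator P
  P at 23 (w=70) → Operator Q
  Q at 28 (w=350) → Operator Q
  R at 39 (w=40) → Operator Q
  S at 49 (w=30) → Operator Q
Operator P captures 60; Operator Q captures 490.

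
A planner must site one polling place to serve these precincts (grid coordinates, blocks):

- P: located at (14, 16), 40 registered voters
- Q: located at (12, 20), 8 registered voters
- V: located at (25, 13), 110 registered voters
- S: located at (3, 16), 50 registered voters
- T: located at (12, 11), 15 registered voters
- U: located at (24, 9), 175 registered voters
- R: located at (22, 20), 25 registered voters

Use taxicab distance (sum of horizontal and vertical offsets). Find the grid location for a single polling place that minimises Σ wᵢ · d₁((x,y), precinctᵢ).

Manhattan distance separates: Σwᵢ(|x−xᵢ|+|y−yᵢ|) = Σwᵢ|x−xᵢ| + Σwᵢ|y−yᵢ|, so x and y are optimised independently as 1-D weighted medians.
Total weight W = 423; half = 211.5.
x-coordinate, sorted with cumulative weight:
  x=3 (S, w=50) cum 50
  x=12 (Q, w=8) cum 58
  x=12 (T, w=15) cum 73
  x=14 (P, w=40) cum 113
  x=22 (R, w=25) cum 138
  x=24 (U, w=175) cum 313  ← median
  x=25 (V, w=110) cum 423
⇒ x* = 24
y-coordinate, sorted with cumulative weight:
  y=9 (U, w=175) cum 175
  y=11 (T, w=15) cum 190
  y=13 (V, w=110) cum 300  ← median
  y=16 (P, w=40) cum 340
  y=16 (S, w=50) cum 390
  y=20 (Q, w=8) cum 398
  y=20 (R, w=25) cum 423
⇒ y* = 13

(24, 13)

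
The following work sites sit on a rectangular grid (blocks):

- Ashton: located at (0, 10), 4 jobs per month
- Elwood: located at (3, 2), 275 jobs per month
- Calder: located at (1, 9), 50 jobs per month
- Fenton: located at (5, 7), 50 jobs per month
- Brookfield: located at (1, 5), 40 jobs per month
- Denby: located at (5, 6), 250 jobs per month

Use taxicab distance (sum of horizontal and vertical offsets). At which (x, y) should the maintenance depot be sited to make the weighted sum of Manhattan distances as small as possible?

Manhattan distance separates: Σwᵢ(|x−xᵢ|+|y−yᵢ|) = Σwᵢ|x−xᵢ| + Σwᵢ|y−yᵢ|, so x and y are optimised independently as 1-D weighted medians.
Total weight W = 669; half = 334.5.
x-coordinate, sorted with cumulative weight:
  x=0 (Ashton, w=4) cum 4
  x=1 (Calder, w=50) cum 54
  x=1 (Brookfield, w=40) cum 94
  x=3 (Elwood, w=275) cum 369  ← median
  x=5 (Fenton, w=50) cum 419
  x=5 (Denby, w=250) cum 669
⇒ x* = 3
y-coordinate, sorted with cumulative weight:
  y=2 (Elwood, w=275) cum 275
  y=5 (Brookfield, w=40) cum 315
  y=6 (Denby, w=250) cum 565  ← median
  y=7 (Fenton, w=50) cum 615
  y=9 (Calder, w=50) cum 665
  y=10 (Ashton, w=4) cum 669
⇒ y* = 6

(3, 6)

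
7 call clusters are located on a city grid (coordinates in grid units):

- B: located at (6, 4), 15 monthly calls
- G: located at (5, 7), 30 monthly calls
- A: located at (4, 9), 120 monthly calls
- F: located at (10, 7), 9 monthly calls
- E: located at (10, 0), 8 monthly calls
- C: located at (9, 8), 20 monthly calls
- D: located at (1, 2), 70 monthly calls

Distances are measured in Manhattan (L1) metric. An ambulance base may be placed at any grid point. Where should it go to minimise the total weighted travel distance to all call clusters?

Manhattan distance separates: Σwᵢ(|x−xᵢ|+|y−yᵢ|) = Σwᵢ|x−xᵢ| + Σwᵢ|y−yᵢ|, so x and y are optimised independently as 1-D weighted medians.
Total weight W = 272; half = 136.
x-coordinate, sorted with cumulative weight:
  x=1 (D, w=70) cum 70
  x=4 (A, w=120) cum 190  ← median
  x=5 (G, w=30) cum 220
  x=6 (B, w=15) cum 235
  x=9 (C, w=20) cum 255
  x=10 (F, w=9) cum 264
  x=10 (E, w=8) cum 272
⇒ x* = 4
y-coordinate, sorted with cumulative weight:
  y=0 (E, w=8) cum 8
  y=2 (D, w=70) cum 78
  y=4 (B, w=15) cum 93
  y=7 (G, w=30) cum 123
  y=7 (F, w=9) cum 132
  y=8 (C, w=20) cum 152  ← median
  y=9 (A, w=120) cum 272
⇒ y* = 8

(4, 8)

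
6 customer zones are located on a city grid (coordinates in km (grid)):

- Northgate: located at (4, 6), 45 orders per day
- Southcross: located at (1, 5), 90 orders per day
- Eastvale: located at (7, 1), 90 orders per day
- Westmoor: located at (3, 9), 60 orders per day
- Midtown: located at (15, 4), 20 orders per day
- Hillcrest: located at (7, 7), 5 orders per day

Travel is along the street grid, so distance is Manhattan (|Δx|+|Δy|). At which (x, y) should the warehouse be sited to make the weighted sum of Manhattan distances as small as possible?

(4, 5)

Manhattan distance separates: Σwᵢ(|x−xᵢ|+|y−yᵢ|) = Σwᵢ|x−xᵢ| + Σwᵢ|y−yᵢ|, so x and y are optimised independently as 1-D weighted medians.
Total weight W = 310; half = 155.
x-coordinate, sorted with cumulative weight:
  x=1 (Southcross, w=90) cum 90
  x=3 (Westmoor, w=60) cum 150
  x=4 (Northgate, w=45) cum 195  ← median
  x=7 (Eastvale, w=90) cum 285
  x=7 (Hillcrest, w=5) cum 290
  x=15 (Midtown, w=20) cum 310
⇒ x* = 4
y-coordinate, sorted with cumulative weight:
  y=1 (Eastvale, w=90) cum 90
  y=4 (Midtown, w=20) cum 110
  y=5 (Southcross, w=90) cum 200  ← median
  y=6 (Northgate, w=45) cum 245
  y=7 (Hillcrest, w=5) cum 250
  y=9 (Westmoor, w=60) cum 310
⇒ y* = 5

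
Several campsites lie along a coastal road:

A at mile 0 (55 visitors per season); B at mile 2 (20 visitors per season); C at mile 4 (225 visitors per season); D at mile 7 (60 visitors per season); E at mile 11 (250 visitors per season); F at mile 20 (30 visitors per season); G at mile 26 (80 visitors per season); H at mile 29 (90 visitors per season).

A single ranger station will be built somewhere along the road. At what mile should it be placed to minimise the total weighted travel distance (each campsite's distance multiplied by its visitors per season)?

x = 11

For a sum of weighted absolute distances on a line, the optimum is the weighted median (not the mean). Total weight W = 810; half-weight = 405.
Sort by position and accumulate weight:
  mile 0 (A, w=55) → cum 55
  mile 2 (B, w=20) → cum 75
  mile 4 (C, w=225) → cum 300
  mile 7 (D, w=60) → cum 360
  mile 11 (E, w=250) → cum 610  ≥ 405 → median here
  mile 20 (F, w=30) → cum 640
  mile 26 (G, w=80) → cum 720
  mile 29 (H, w=90) → cum 810
Optimal location: mile 11.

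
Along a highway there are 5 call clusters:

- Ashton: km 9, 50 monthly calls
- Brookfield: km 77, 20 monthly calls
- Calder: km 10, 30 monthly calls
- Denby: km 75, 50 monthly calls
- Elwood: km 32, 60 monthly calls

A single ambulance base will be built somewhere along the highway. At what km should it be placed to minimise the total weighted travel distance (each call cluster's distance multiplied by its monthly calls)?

x = 32

For a sum of weighted absolute distances on a line, the optimum is the weighted median (not the mean). Total weight W = 210; half-weight = 105.
Sort by position and accumulate weight:
  km 9 (Ashton, w=50) → cum 50
  km 10 (Calder, w=30) → cum 80
  km 32 (Elwood, w=60) → cum 140  ≥ 105 → median here
  km 75 (Denby, w=50) → cum 190
  km 77 (Brookfield, w=20) → cum 210
Optimal location: km 32.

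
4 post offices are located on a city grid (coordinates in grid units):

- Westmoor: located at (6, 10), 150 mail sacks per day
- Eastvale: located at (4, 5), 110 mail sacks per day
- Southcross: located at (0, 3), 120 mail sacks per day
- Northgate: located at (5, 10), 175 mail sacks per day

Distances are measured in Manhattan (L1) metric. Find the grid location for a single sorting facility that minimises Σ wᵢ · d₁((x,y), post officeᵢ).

(5, 10)

Manhattan distance separates: Σwᵢ(|x−xᵢ|+|y−yᵢ|) = Σwᵢ|x−xᵢ| + Σwᵢ|y−yᵢ|, so x and y are optimised independently as 1-D weighted medians.
Total weight W = 555; half = 277.5.
x-coordinate, sorted with cumulative weight:
  x=0 (Southcross, w=120) cum 120
  x=4 (Eastvale, w=110) cum 230
  x=5 (Northgate, w=175) cum 405  ← median
  x=6 (Westmoor, w=150) cum 555
⇒ x* = 5
y-coordinate, sorted with cumulative weight:
  y=3 (Southcross, w=120) cum 120
  y=5 (Eastvale, w=110) cum 230
  y=10 (Westmoor, w=150) cum 380  ← median
  y=10 (Northgate, w=175) cum 555
⇒ y* = 10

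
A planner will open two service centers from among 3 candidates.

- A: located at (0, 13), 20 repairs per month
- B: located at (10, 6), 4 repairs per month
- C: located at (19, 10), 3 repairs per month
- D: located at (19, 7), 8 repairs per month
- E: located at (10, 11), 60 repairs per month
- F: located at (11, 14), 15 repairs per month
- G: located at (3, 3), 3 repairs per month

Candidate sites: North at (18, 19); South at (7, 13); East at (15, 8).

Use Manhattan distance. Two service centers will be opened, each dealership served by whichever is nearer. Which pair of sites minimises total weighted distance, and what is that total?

{South, East}, total 643

Evaluate every pair (each demand assigned to the nearer of the two):
  {South, East}: total = 643
  {North, South}: total = 731
  {North, East}: total = 1167
Best pair: {South, East} with total 643.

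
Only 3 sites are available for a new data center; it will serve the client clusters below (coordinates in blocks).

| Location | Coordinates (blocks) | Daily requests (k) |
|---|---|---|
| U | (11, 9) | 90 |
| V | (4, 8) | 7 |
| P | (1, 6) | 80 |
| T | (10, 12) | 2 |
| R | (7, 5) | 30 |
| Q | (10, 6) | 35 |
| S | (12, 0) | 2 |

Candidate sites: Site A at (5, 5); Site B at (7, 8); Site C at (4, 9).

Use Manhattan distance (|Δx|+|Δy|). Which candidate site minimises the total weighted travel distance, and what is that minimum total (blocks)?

Total weighted distance at each candidate:
  Site A (5, 5): total = 1646
  Site B (7, 8): total = 1416
  Site C (4, 9): total = 1694
Minimum is at Site B with total 1416 blocks.

Site B, total 1416 blocks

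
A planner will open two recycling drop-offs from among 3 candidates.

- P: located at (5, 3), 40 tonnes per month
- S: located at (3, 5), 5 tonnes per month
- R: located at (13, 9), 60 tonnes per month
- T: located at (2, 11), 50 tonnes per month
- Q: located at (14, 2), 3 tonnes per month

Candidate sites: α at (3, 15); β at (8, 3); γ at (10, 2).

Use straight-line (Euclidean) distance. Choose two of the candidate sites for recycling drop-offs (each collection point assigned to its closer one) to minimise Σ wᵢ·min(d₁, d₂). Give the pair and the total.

Evaluate every pair (each demand assigned to the nearer of the two):
  {α, β}: total = 839.9
  {α, γ}: total = 917.1
  {β, γ}: total = 1115.9
Best pair: {α, β} with total 839.9.

{α, β}, total 839.9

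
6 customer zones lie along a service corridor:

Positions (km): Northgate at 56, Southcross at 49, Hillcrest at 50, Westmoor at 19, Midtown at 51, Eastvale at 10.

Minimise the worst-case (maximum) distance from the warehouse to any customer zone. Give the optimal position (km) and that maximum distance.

The 1-center on a line is the midpoint of the two extreme points: leftmost at 10, rightmost at 56.
Optimal location = (10 + 56)/2 = 33; maximum distance = (56 − 10)/2 = 23.

location 33, max distance 23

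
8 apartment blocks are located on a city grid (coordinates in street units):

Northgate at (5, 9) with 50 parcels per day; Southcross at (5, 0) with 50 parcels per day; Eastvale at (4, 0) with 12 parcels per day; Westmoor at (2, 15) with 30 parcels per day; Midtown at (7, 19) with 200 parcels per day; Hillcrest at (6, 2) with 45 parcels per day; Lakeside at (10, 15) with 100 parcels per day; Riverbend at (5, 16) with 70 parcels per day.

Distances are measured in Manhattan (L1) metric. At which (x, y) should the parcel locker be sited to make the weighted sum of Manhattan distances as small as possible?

(7, 15)

Manhattan distance separates: Σwᵢ(|x−xᵢ|+|y−yᵢ|) = Σwᵢ|x−xᵢ| + Σwᵢ|y−yᵢ|, so x and y are optimised independently as 1-D weighted medians.
Total weight W = 557; half = 278.5.
x-coordinate, sorted with cumulative weight:
  x=2 (Westmoor, w=30) cum 30
  x=4 (Eastvale, w=12) cum 42
  x=5 (Northgate, w=50) cum 92
  x=5 (Southcross, w=50) cum 142
  x=5 (Riverbend, w=70) cum 212
  x=6 (Hillcrest, w=45) cum 257
  x=7 (Midtown, w=200) cum 457  ← median
  x=10 (Lakeside, w=100) cum 557
⇒ x* = 7
y-coordinate, sorted with cumulative weight:
  y=0 (Southcross, w=50) cum 50
  y=0 (Eastvale, w=12) cum 62
  y=2 (Hillcrest, w=45) cum 107
  y=9 (Northgate, w=50) cum 157
  y=15 (Westmoor, w=30) cum 187
  y=15 (Lakeside, w=100) cum 287  ← median
  y=16 (Riverbend, w=70) cum 357
  y=19 (Midtown, w=200) cum 557
⇒ y* = 15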